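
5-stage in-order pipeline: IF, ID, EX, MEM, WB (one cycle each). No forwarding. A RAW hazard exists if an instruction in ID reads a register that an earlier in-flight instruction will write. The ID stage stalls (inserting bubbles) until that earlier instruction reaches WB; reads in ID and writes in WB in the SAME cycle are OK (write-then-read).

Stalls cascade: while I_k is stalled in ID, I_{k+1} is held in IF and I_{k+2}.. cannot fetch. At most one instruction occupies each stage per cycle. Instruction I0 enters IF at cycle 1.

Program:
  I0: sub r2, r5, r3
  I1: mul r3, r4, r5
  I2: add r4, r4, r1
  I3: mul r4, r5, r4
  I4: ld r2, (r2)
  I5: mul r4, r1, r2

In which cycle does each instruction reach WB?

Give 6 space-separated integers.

Answer: 5 6 7 10 11 14

Derivation:
I0 sub r2 <- r5,r3: IF@1 ID@2 stall=0 (-) EX@3 MEM@4 WB@5
I1 mul r3 <- r4,r5: IF@2 ID@3 stall=0 (-) EX@4 MEM@5 WB@6
I2 add r4 <- r4,r1: IF@3 ID@4 stall=0 (-) EX@5 MEM@6 WB@7
I3 mul r4 <- r5,r4: IF@4 ID@5 stall=2 (RAW on I2.r4 (WB@7)) EX@8 MEM@9 WB@10
I4 ld r2 <- r2: IF@5 ID@8 stall=0 (-) EX@9 MEM@10 WB@11
I5 mul r4 <- r1,r2: IF@8 ID@9 stall=2 (RAW on I4.r2 (WB@11)) EX@12 MEM@13 WB@14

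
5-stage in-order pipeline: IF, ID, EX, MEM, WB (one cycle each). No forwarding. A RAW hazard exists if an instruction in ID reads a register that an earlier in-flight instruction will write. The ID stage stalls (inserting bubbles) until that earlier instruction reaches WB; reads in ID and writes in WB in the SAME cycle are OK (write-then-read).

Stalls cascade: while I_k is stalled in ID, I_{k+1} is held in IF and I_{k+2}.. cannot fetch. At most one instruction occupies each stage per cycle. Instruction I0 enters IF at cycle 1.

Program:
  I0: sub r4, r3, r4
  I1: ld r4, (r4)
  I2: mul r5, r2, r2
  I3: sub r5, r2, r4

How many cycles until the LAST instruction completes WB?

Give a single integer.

Answer: 11

Derivation:
I0 sub r4 <- r3,r4: IF@1 ID@2 stall=0 (-) EX@3 MEM@4 WB@5
I1 ld r4 <- r4: IF@2 ID@3 stall=2 (RAW on I0.r4 (WB@5)) EX@6 MEM@7 WB@8
I2 mul r5 <- r2,r2: IF@3 ID@6 stall=0 (-) EX@7 MEM@8 WB@9
I3 sub r5 <- r2,r4: IF@6 ID@7 stall=1 (RAW on I1.r4 (WB@8)) EX@9 MEM@10 WB@11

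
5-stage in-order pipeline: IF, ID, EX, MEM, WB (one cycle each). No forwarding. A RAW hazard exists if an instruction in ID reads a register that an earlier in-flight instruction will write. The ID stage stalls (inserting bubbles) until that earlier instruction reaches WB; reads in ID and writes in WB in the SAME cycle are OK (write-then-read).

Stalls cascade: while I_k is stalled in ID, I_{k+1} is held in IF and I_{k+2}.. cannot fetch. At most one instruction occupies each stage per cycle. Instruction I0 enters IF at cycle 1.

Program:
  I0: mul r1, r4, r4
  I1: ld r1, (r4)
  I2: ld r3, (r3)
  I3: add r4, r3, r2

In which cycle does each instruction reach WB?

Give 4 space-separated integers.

Answer: 5 6 7 10

Derivation:
I0 mul r1 <- r4,r4: IF@1 ID@2 stall=0 (-) EX@3 MEM@4 WB@5
I1 ld r1 <- r4: IF@2 ID@3 stall=0 (-) EX@4 MEM@5 WB@6
I2 ld r3 <- r3: IF@3 ID@4 stall=0 (-) EX@5 MEM@6 WB@7
I3 add r4 <- r3,r2: IF@4 ID@5 stall=2 (RAW on I2.r3 (WB@7)) EX@8 MEM@9 WB@10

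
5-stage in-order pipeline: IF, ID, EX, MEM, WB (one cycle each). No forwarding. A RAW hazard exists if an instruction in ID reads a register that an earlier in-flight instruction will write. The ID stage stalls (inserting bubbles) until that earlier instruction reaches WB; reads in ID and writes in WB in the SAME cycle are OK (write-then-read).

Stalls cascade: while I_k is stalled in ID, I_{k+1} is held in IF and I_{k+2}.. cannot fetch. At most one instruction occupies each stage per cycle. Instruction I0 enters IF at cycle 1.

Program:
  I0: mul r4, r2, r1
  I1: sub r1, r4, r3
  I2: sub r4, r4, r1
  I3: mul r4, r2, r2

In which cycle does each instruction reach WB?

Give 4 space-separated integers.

Answer: 5 8 11 12

Derivation:
I0 mul r4 <- r2,r1: IF@1 ID@2 stall=0 (-) EX@3 MEM@4 WB@5
I1 sub r1 <- r4,r3: IF@2 ID@3 stall=2 (RAW on I0.r4 (WB@5)) EX@6 MEM@7 WB@8
I2 sub r4 <- r4,r1: IF@3 ID@6 stall=2 (RAW on I1.r1 (WB@8)) EX@9 MEM@10 WB@11
I3 mul r4 <- r2,r2: IF@6 ID@9 stall=0 (-) EX@10 MEM@11 WB@12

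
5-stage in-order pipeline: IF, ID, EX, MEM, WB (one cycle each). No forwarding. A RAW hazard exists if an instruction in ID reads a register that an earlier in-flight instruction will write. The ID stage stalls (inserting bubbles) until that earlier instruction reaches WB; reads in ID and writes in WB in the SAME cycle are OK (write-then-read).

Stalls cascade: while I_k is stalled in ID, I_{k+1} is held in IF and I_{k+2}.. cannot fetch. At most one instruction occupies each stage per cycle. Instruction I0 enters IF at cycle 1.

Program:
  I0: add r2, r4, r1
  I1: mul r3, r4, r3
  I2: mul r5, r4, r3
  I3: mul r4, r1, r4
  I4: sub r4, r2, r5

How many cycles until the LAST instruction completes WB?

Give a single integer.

Answer: 12

Derivation:
I0 add r2 <- r4,r1: IF@1 ID@2 stall=0 (-) EX@3 MEM@4 WB@5
I1 mul r3 <- r4,r3: IF@2 ID@3 stall=0 (-) EX@4 MEM@5 WB@6
I2 mul r5 <- r4,r3: IF@3 ID@4 stall=2 (RAW on I1.r3 (WB@6)) EX@7 MEM@8 WB@9
I3 mul r4 <- r1,r4: IF@4 ID@7 stall=0 (-) EX@8 MEM@9 WB@10
I4 sub r4 <- r2,r5: IF@7 ID@8 stall=1 (RAW on I2.r5 (WB@9)) EX@10 MEM@11 WB@12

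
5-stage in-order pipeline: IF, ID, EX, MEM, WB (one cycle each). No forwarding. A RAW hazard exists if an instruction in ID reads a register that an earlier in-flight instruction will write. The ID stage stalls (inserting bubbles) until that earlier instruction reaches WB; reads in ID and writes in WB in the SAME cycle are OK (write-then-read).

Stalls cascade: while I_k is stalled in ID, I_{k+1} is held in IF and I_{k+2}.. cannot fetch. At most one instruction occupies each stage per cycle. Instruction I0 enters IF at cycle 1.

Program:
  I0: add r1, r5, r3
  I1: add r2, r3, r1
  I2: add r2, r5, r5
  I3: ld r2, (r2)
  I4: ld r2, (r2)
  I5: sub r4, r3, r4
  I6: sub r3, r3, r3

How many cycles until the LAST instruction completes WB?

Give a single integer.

Answer: 17

Derivation:
I0 add r1 <- r5,r3: IF@1 ID@2 stall=0 (-) EX@3 MEM@4 WB@5
I1 add r2 <- r3,r1: IF@2 ID@3 stall=2 (RAW on I0.r1 (WB@5)) EX@6 MEM@7 WB@8
I2 add r2 <- r5,r5: IF@3 ID@6 stall=0 (-) EX@7 MEM@8 WB@9
I3 ld r2 <- r2: IF@6 ID@7 stall=2 (RAW on I2.r2 (WB@9)) EX@10 MEM@11 WB@12
I4 ld r2 <- r2: IF@7 ID@10 stall=2 (RAW on I3.r2 (WB@12)) EX@13 MEM@14 WB@15
I5 sub r4 <- r3,r4: IF@10 ID@13 stall=0 (-) EX@14 MEM@15 WB@16
I6 sub r3 <- r3,r3: IF@13 ID@14 stall=0 (-) EX@15 MEM@16 WB@17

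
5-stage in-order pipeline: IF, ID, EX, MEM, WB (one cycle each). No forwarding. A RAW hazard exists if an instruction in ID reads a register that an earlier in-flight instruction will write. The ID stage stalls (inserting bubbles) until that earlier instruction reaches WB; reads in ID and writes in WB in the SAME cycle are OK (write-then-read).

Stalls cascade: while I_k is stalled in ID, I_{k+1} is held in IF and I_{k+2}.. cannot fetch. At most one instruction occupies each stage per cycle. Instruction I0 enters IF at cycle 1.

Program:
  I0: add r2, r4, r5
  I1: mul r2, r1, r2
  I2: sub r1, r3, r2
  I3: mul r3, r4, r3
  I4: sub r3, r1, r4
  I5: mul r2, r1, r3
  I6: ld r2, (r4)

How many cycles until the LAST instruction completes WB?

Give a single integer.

I0 add r2 <- r4,r5: IF@1 ID@2 stall=0 (-) EX@3 MEM@4 WB@5
I1 mul r2 <- r1,r2: IF@2 ID@3 stall=2 (RAW on I0.r2 (WB@5)) EX@6 MEM@7 WB@8
I2 sub r1 <- r3,r2: IF@3 ID@6 stall=2 (RAW on I1.r2 (WB@8)) EX@9 MEM@10 WB@11
I3 mul r3 <- r4,r3: IF@6 ID@9 stall=0 (-) EX@10 MEM@11 WB@12
I4 sub r3 <- r1,r4: IF@9 ID@10 stall=1 (RAW on I2.r1 (WB@11)) EX@12 MEM@13 WB@14
I5 mul r2 <- r1,r3: IF@10 ID@12 stall=2 (RAW on I4.r3 (WB@14)) EX@15 MEM@16 WB@17
I6 ld r2 <- r4: IF@12 ID@15 stall=0 (-) EX@16 MEM@17 WB@18

Answer: 18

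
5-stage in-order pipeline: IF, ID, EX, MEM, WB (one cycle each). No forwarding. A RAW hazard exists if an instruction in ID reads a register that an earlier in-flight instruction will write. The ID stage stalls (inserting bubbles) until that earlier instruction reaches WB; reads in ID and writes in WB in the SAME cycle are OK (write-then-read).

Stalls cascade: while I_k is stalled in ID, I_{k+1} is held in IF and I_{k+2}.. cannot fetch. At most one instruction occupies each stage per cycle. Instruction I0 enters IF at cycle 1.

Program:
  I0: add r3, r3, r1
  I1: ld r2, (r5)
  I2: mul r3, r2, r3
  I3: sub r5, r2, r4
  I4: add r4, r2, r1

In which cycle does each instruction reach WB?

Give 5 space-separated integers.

Answer: 5 6 9 10 11

Derivation:
I0 add r3 <- r3,r1: IF@1 ID@2 stall=0 (-) EX@3 MEM@4 WB@5
I1 ld r2 <- r5: IF@2 ID@3 stall=0 (-) EX@4 MEM@5 WB@6
I2 mul r3 <- r2,r3: IF@3 ID@4 stall=2 (RAW on I1.r2 (WB@6)) EX@7 MEM@8 WB@9
I3 sub r5 <- r2,r4: IF@4 ID@7 stall=0 (-) EX@8 MEM@9 WB@10
I4 add r4 <- r2,r1: IF@7 ID@8 stall=0 (-) EX@9 MEM@10 WB@11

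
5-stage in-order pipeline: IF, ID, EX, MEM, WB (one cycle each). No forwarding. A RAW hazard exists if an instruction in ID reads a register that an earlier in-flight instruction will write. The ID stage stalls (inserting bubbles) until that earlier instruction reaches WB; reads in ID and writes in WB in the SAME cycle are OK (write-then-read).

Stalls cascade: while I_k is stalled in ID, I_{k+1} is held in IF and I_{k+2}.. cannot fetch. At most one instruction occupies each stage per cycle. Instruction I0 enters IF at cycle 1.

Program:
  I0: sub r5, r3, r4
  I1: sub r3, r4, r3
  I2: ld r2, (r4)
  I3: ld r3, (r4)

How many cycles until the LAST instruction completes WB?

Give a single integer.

I0 sub r5 <- r3,r4: IF@1 ID@2 stall=0 (-) EX@3 MEM@4 WB@5
I1 sub r3 <- r4,r3: IF@2 ID@3 stall=0 (-) EX@4 MEM@5 WB@6
I2 ld r2 <- r4: IF@3 ID@4 stall=0 (-) EX@5 MEM@6 WB@7
I3 ld r3 <- r4: IF@4 ID@5 stall=0 (-) EX@6 MEM@7 WB@8

Answer: 8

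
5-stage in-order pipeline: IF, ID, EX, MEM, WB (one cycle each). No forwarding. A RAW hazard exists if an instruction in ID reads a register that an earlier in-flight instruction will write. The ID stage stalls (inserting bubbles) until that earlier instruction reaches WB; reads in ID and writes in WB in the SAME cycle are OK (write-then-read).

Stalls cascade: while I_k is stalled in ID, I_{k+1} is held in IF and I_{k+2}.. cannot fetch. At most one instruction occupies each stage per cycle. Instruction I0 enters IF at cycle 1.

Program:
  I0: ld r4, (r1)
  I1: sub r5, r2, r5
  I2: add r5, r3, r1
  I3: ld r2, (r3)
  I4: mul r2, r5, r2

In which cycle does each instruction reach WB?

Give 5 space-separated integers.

Answer: 5 6 7 8 11

Derivation:
I0 ld r4 <- r1: IF@1 ID@2 stall=0 (-) EX@3 MEM@4 WB@5
I1 sub r5 <- r2,r5: IF@2 ID@3 stall=0 (-) EX@4 MEM@5 WB@6
I2 add r5 <- r3,r1: IF@3 ID@4 stall=0 (-) EX@5 MEM@6 WB@7
I3 ld r2 <- r3: IF@4 ID@5 stall=0 (-) EX@6 MEM@7 WB@8
I4 mul r2 <- r5,r2: IF@5 ID@6 stall=2 (RAW on I3.r2 (WB@8)) EX@9 MEM@10 WB@11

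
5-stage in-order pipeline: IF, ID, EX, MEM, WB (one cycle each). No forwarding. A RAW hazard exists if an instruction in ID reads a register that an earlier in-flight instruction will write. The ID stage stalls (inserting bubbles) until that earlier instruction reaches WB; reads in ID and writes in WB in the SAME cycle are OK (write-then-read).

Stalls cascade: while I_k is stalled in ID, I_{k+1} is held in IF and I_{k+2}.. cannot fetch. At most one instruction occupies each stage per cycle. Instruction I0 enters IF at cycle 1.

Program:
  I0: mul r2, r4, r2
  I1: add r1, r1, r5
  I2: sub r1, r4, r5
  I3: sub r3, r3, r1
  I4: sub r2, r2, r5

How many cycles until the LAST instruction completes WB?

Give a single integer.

I0 mul r2 <- r4,r2: IF@1 ID@2 stall=0 (-) EX@3 MEM@4 WB@5
I1 add r1 <- r1,r5: IF@2 ID@3 stall=0 (-) EX@4 MEM@5 WB@6
I2 sub r1 <- r4,r5: IF@3 ID@4 stall=0 (-) EX@5 MEM@6 WB@7
I3 sub r3 <- r3,r1: IF@4 ID@5 stall=2 (RAW on I2.r1 (WB@7)) EX@8 MEM@9 WB@10
I4 sub r2 <- r2,r5: IF@5 ID@8 stall=0 (-) EX@9 MEM@10 WB@11

Answer: 11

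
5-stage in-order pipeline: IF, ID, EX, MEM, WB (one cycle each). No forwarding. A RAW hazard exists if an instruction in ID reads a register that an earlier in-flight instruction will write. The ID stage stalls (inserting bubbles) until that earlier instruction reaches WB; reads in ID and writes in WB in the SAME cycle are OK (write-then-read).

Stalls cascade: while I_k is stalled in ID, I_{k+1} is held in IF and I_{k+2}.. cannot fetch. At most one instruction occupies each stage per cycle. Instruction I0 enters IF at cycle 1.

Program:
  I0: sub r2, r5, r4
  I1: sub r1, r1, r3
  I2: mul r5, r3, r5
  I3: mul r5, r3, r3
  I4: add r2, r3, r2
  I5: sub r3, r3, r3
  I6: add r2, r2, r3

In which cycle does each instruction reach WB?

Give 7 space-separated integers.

I0 sub r2 <- r5,r4: IF@1 ID@2 stall=0 (-) EX@3 MEM@4 WB@5
I1 sub r1 <- r1,r3: IF@2 ID@3 stall=0 (-) EX@4 MEM@5 WB@6
I2 mul r5 <- r3,r5: IF@3 ID@4 stall=0 (-) EX@5 MEM@6 WB@7
I3 mul r5 <- r3,r3: IF@4 ID@5 stall=0 (-) EX@6 MEM@7 WB@8
I4 add r2 <- r3,r2: IF@5 ID@6 stall=0 (-) EX@7 MEM@8 WB@9
I5 sub r3 <- r3,r3: IF@6 ID@7 stall=0 (-) EX@8 MEM@9 WB@10
I6 add r2 <- r2,r3: IF@7 ID@8 stall=2 (RAW on I5.r3 (WB@10)) EX@11 MEM@12 WB@13

Answer: 5 6 7 8 9 10 13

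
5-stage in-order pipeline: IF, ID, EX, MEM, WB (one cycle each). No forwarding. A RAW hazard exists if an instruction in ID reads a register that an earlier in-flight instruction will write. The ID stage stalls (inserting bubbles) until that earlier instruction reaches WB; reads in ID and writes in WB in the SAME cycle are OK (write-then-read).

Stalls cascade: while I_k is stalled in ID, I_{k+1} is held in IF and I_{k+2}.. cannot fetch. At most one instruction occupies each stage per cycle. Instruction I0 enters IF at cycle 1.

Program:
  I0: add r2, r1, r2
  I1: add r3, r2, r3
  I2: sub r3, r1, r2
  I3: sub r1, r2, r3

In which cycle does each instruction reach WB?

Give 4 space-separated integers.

I0 add r2 <- r1,r2: IF@1 ID@2 stall=0 (-) EX@3 MEM@4 WB@5
I1 add r3 <- r2,r3: IF@2 ID@3 stall=2 (RAW on I0.r2 (WB@5)) EX@6 MEM@7 WB@8
I2 sub r3 <- r1,r2: IF@3 ID@6 stall=0 (-) EX@7 MEM@8 WB@9
I3 sub r1 <- r2,r3: IF@6 ID@7 stall=2 (RAW on I2.r3 (WB@9)) EX@10 MEM@11 WB@12

Answer: 5 8 9 12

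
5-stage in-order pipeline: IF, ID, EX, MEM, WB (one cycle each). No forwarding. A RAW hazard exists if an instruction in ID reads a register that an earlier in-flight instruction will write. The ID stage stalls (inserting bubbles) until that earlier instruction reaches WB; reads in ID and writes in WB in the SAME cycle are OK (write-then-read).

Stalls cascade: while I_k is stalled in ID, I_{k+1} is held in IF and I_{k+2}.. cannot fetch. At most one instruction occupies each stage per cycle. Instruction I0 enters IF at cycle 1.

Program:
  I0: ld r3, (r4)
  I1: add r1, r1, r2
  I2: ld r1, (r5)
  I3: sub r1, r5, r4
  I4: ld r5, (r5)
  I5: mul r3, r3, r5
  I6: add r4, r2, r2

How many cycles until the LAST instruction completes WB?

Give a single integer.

I0 ld r3 <- r4: IF@1 ID@2 stall=0 (-) EX@3 MEM@4 WB@5
I1 add r1 <- r1,r2: IF@2 ID@3 stall=0 (-) EX@4 MEM@5 WB@6
I2 ld r1 <- r5: IF@3 ID@4 stall=0 (-) EX@5 MEM@6 WB@7
I3 sub r1 <- r5,r4: IF@4 ID@5 stall=0 (-) EX@6 MEM@7 WB@8
I4 ld r5 <- r5: IF@5 ID@6 stall=0 (-) EX@7 MEM@8 WB@9
I5 mul r3 <- r3,r5: IF@6 ID@7 stall=2 (RAW on I4.r5 (WB@9)) EX@10 MEM@11 WB@12
I6 add r4 <- r2,r2: IF@7 ID@10 stall=0 (-) EX@11 MEM@12 WB@13

Answer: 13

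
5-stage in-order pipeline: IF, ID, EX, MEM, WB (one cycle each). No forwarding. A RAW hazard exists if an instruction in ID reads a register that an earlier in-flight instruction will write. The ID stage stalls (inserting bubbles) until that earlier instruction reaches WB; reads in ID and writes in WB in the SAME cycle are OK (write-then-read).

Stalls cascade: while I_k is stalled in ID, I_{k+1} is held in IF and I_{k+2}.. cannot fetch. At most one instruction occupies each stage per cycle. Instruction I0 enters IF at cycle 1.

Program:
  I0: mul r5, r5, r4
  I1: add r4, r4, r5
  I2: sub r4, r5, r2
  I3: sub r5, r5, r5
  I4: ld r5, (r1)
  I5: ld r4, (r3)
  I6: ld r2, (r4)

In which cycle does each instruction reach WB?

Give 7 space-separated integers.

I0 mul r5 <- r5,r4: IF@1 ID@2 stall=0 (-) EX@3 MEM@4 WB@5
I1 add r4 <- r4,r5: IF@2 ID@3 stall=2 (RAW on I0.r5 (WB@5)) EX@6 MEM@7 WB@8
I2 sub r4 <- r5,r2: IF@3 ID@6 stall=0 (-) EX@7 MEM@8 WB@9
I3 sub r5 <- r5,r5: IF@6 ID@7 stall=0 (-) EX@8 MEM@9 WB@10
I4 ld r5 <- r1: IF@7 ID@8 stall=0 (-) EX@9 MEM@10 WB@11
I5 ld r4 <- r3: IF@8 ID@9 stall=0 (-) EX@10 MEM@11 WB@12
I6 ld r2 <- r4: IF@9 ID@10 stall=2 (RAW on I5.r4 (WB@12)) EX@13 MEM@14 WB@15

Answer: 5 8 9 10 11 12 15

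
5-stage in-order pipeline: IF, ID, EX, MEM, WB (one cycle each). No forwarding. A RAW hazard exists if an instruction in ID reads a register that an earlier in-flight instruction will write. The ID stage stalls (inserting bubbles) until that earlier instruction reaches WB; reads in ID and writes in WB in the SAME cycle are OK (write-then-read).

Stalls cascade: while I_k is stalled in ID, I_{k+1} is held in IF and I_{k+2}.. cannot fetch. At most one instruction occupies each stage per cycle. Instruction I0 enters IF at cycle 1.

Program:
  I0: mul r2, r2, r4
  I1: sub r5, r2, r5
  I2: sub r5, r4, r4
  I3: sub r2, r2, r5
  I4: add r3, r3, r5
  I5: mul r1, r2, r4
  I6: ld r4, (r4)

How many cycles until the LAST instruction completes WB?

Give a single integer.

Answer: 16

Derivation:
I0 mul r2 <- r2,r4: IF@1 ID@2 stall=0 (-) EX@3 MEM@4 WB@5
I1 sub r5 <- r2,r5: IF@2 ID@3 stall=2 (RAW on I0.r2 (WB@5)) EX@6 MEM@7 WB@8
I2 sub r5 <- r4,r4: IF@3 ID@6 stall=0 (-) EX@7 MEM@8 WB@9
I3 sub r2 <- r2,r5: IF@6 ID@7 stall=2 (RAW on I2.r5 (WB@9)) EX@10 MEM@11 WB@12
I4 add r3 <- r3,r5: IF@7 ID@10 stall=0 (-) EX@11 MEM@12 WB@13
I5 mul r1 <- r2,r4: IF@10 ID@11 stall=1 (RAW on I3.r2 (WB@12)) EX@13 MEM@14 WB@15
I6 ld r4 <- r4: IF@11 ID@13 stall=0 (-) EX@14 MEM@15 WB@16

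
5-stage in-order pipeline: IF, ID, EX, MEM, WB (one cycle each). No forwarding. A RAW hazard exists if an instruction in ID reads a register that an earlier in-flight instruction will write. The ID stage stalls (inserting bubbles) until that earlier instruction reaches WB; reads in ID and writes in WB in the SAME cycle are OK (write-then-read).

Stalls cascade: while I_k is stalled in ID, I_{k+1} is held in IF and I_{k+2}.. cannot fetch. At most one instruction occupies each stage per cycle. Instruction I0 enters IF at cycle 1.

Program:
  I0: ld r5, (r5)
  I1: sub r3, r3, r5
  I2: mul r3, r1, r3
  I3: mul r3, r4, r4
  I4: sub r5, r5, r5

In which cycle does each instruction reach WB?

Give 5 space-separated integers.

Answer: 5 8 11 12 13

Derivation:
I0 ld r5 <- r5: IF@1 ID@2 stall=0 (-) EX@3 MEM@4 WB@5
I1 sub r3 <- r3,r5: IF@2 ID@3 stall=2 (RAW on I0.r5 (WB@5)) EX@6 MEM@7 WB@8
I2 mul r3 <- r1,r3: IF@3 ID@6 stall=2 (RAW on I1.r3 (WB@8)) EX@9 MEM@10 WB@11
I3 mul r3 <- r4,r4: IF@6 ID@9 stall=0 (-) EX@10 MEM@11 WB@12
I4 sub r5 <- r5,r5: IF@9 ID@10 stall=0 (-) EX@11 MEM@12 WB@13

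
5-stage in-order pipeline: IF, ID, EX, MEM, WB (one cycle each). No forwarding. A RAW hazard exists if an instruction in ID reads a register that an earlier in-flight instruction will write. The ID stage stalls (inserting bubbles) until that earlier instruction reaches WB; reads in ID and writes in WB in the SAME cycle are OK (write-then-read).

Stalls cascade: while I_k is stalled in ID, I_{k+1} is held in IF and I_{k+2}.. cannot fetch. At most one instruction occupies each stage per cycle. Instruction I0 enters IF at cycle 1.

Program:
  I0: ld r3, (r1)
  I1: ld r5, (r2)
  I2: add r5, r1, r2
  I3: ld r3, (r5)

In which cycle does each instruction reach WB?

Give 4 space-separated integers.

I0 ld r3 <- r1: IF@1 ID@2 stall=0 (-) EX@3 MEM@4 WB@5
I1 ld r5 <- r2: IF@2 ID@3 stall=0 (-) EX@4 MEM@5 WB@6
I2 add r5 <- r1,r2: IF@3 ID@4 stall=0 (-) EX@5 MEM@6 WB@7
I3 ld r3 <- r5: IF@4 ID@5 stall=2 (RAW on I2.r5 (WB@7)) EX@8 MEM@9 WB@10

Answer: 5 6 7 10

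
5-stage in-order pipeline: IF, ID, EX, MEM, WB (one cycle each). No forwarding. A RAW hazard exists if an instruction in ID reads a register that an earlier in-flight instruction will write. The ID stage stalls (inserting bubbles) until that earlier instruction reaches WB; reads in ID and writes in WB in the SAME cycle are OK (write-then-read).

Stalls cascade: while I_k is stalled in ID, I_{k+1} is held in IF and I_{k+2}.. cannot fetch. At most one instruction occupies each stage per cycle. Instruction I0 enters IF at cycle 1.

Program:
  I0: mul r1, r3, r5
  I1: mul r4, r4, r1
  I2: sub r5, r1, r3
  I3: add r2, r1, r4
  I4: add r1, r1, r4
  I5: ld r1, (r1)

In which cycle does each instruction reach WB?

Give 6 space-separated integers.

Answer: 5 8 9 11 12 15

Derivation:
I0 mul r1 <- r3,r5: IF@1 ID@2 stall=0 (-) EX@3 MEM@4 WB@5
I1 mul r4 <- r4,r1: IF@2 ID@3 stall=2 (RAW on I0.r1 (WB@5)) EX@6 MEM@7 WB@8
I2 sub r5 <- r1,r3: IF@3 ID@6 stall=0 (-) EX@7 MEM@8 WB@9
I3 add r2 <- r1,r4: IF@6 ID@7 stall=1 (RAW on I1.r4 (WB@8)) EX@9 MEM@10 WB@11
I4 add r1 <- r1,r4: IF@7 ID@9 stall=0 (-) EX@10 MEM@11 WB@12
I5 ld r1 <- r1: IF@9 ID@10 stall=2 (RAW on I4.r1 (WB@12)) EX@13 MEM@14 WB@15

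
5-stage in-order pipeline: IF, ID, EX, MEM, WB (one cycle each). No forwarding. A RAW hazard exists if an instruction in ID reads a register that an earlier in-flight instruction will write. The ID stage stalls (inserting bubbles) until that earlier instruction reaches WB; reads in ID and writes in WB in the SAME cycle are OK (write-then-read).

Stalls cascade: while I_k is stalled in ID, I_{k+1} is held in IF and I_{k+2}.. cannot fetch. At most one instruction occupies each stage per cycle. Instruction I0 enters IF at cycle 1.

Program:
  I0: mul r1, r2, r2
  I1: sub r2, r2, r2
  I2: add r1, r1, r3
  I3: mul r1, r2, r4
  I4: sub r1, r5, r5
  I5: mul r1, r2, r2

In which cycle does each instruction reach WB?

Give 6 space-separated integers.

Answer: 5 6 8 9 10 11

Derivation:
I0 mul r1 <- r2,r2: IF@1 ID@2 stall=0 (-) EX@3 MEM@4 WB@5
I1 sub r2 <- r2,r2: IF@2 ID@3 stall=0 (-) EX@4 MEM@5 WB@6
I2 add r1 <- r1,r3: IF@3 ID@4 stall=1 (RAW on I0.r1 (WB@5)) EX@6 MEM@7 WB@8
I3 mul r1 <- r2,r4: IF@4 ID@6 stall=0 (-) EX@7 MEM@8 WB@9
I4 sub r1 <- r5,r5: IF@6 ID@7 stall=0 (-) EX@8 MEM@9 WB@10
I5 mul r1 <- r2,r2: IF@7 ID@8 stall=0 (-) EX@9 MEM@10 WB@11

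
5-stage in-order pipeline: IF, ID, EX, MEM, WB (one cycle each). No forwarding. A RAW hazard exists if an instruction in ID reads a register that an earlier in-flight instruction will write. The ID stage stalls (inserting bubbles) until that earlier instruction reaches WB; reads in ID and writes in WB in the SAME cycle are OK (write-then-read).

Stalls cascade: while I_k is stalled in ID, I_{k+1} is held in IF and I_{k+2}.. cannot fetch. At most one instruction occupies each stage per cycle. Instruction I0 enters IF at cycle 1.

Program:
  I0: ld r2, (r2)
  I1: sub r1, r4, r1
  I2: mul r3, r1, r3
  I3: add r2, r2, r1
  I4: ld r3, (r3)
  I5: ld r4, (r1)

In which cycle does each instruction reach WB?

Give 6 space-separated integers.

Answer: 5 6 9 10 12 13

Derivation:
I0 ld r2 <- r2: IF@1 ID@2 stall=0 (-) EX@3 MEM@4 WB@5
I1 sub r1 <- r4,r1: IF@2 ID@3 stall=0 (-) EX@4 MEM@5 WB@6
I2 mul r3 <- r1,r3: IF@3 ID@4 stall=2 (RAW on I1.r1 (WB@6)) EX@7 MEM@8 WB@9
I3 add r2 <- r2,r1: IF@4 ID@7 stall=0 (-) EX@8 MEM@9 WB@10
I4 ld r3 <- r3: IF@7 ID@8 stall=1 (RAW on I2.r3 (WB@9)) EX@10 MEM@11 WB@12
I5 ld r4 <- r1: IF@8 ID@10 stall=0 (-) EX@11 MEM@12 WB@13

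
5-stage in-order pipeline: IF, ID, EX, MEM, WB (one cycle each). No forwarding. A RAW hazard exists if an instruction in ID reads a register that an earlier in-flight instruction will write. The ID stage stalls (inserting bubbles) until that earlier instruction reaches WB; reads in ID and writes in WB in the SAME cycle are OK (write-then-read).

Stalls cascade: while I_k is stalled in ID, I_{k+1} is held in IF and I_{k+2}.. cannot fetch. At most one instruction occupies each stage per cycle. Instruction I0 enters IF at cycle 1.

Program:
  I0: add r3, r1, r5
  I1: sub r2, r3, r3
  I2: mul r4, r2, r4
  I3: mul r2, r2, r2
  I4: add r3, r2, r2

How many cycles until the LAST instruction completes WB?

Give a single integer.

Answer: 15

Derivation:
I0 add r3 <- r1,r5: IF@1 ID@2 stall=0 (-) EX@3 MEM@4 WB@5
I1 sub r2 <- r3,r3: IF@2 ID@3 stall=2 (RAW on I0.r3 (WB@5)) EX@6 MEM@7 WB@8
I2 mul r4 <- r2,r4: IF@3 ID@6 stall=2 (RAW on I1.r2 (WB@8)) EX@9 MEM@10 WB@11
I3 mul r2 <- r2,r2: IF@6 ID@9 stall=0 (-) EX@10 MEM@11 WB@12
I4 add r3 <- r2,r2: IF@9 ID@10 stall=2 (RAW on I3.r2 (WB@12)) EX@13 MEM@14 WB@15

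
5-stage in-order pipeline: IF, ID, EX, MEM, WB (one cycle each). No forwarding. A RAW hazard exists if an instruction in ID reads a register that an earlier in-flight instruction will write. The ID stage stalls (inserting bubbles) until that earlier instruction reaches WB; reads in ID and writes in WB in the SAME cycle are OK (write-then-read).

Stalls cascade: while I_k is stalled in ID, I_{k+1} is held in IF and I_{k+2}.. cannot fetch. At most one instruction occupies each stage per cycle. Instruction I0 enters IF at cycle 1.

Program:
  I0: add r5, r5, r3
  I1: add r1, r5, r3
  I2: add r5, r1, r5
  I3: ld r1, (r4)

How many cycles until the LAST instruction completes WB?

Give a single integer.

I0 add r5 <- r5,r3: IF@1 ID@2 stall=0 (-) EX@3 MEM@4 WB@5
I1 add r1 <- r5,r3: IF@2 ID@3 stall=2 (RAW on I0.r5 (WB@5)) EX@6 MEM@7 WB@8
I2 add r5 <- r1,r5: IF@3 ID@6 stall=2 (RAW on I1.r1 (WB@8)) EX@9 MEM@10 WB@11
I3 ld r1 <- r4: IF@6 ID@9 stall=0 (-) EX@10 MEM@11 WB@12

Answer: 12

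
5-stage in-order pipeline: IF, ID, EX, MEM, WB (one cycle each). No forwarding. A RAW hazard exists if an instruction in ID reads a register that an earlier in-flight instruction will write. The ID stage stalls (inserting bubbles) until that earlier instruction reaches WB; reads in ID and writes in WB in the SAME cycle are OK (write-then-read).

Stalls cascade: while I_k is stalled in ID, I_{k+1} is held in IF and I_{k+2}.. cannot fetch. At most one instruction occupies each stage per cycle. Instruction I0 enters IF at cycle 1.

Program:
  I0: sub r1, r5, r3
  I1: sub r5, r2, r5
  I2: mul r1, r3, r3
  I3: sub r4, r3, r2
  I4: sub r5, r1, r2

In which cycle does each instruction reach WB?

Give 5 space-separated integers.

Answer: 5 6 7 8 10

Derivation:
I0 sub r1 <- r5,r3: IF@1 ID@2 stall=0 (-) EX@3 MEM@4 WB@5
I1 sub r5 <- r2,r5: IF@2 ID@3 stall=0 (-) EX@4 MEM@5 WB@6
I2 mul r1 <- r3,r3: IF@3 ID@4 stall=0 (-) EX@5 MEM@6 WB@7
I3 sub r4 <- r3,r2: IF@4 ID@5 stall=0 (-) EX@6 MEM@7 WB@8
I4 sub r5 <- r1,r2: IF@5 ID@6 stall=1 (RAW on I2.r1 (WB@7)) EX@8 MEM@9 WB@10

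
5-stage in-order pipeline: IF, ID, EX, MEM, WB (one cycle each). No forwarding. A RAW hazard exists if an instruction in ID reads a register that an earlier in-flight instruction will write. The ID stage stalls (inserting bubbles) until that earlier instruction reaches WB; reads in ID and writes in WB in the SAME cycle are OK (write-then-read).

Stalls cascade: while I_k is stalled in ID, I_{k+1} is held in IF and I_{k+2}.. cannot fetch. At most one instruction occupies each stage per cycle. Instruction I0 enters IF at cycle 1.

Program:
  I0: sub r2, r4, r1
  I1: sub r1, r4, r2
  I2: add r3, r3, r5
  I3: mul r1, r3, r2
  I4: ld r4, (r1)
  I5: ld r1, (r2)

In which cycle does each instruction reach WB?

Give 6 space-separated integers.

Answer: 5 8 9 12 15 16

Derivation:
I0 sub r2 <- r4,r1: IF@1 ID@2 stall=0 (-) EX@3 MEM@4 WB@5
I1 sub r1 <- r4,r2: IF@2 ID@3 stall=2 (RAW on I0.r2 (WB@5)) EX@6 MEM@7 WB@8
I2 add r3 <- r3,r5: IF@3 ID@6 stall=0 (-) EX@7 MEM@8 WB@9
I3 mul r1 <- r3,r2: IF@6 ID@7 stall=2 (RAW on I2.r3 (WB@9)) EX@10 MEM@11 WB@12
I4 ld r4 <- r1: IF@7 ID@10 stall=2 (RAW on I3.r1 (WB@12)) EX@13 MEM@14 WB@15
I5 ld r1 <- r2: IF@10 ID@13 stall=0 (-) EX@14 MEM@15 WB@16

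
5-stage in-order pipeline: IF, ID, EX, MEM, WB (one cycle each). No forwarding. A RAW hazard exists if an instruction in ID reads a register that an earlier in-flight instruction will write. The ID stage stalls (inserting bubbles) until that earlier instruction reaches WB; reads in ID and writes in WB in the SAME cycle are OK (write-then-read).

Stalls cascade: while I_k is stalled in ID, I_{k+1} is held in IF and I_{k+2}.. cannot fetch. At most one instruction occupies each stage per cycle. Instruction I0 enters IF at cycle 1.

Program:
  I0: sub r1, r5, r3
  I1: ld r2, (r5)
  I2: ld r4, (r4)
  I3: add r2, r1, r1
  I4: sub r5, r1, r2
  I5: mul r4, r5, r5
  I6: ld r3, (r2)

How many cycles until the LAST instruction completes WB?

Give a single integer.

I0 sub r1 <- r5,r3: IF@1 ID@2 stall=0 (-) EX@3 MEM@4 WB@5
I1 ld r2 <- r5: IF@2 ID@3 stall=0 (-) EX@4 MEM@5 WB@6
I2 ld r4 <- r4: IF@3 ID@4 stall=0 (-) EX@5 MEM@6 WB@7
I3 add r2 <- r1,r1: IF@4 ID@5 stall=0 (-) EX@6 MEM@7 WB@8
I4 sub r5 <- r1,r2: IF@5 ID@6 stall=2 (RAW on I3.r2 (WB@8)) EX@9 MEM@10 WB@11
I5 mul r4 <- r5,r5: IF@6 ID@9 stall=2 (RAW on I4.r5 (WB@11)) EX@12 MEM@13 WB@14
I6 ld r3 <- r2: IF@9 ID@12 stall=0 (-) EX@13 MEM@14 WB@15

Answer: 15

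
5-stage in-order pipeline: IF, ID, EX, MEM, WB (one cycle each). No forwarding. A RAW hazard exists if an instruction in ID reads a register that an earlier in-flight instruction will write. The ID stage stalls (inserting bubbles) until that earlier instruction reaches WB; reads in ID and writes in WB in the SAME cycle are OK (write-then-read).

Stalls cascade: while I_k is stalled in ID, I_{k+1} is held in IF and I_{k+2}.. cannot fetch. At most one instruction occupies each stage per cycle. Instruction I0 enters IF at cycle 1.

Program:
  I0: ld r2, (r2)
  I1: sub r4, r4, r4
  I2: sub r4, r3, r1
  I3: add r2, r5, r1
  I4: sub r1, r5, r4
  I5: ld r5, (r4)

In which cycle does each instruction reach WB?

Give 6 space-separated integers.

I0 ld r2 <- r2: IF@1 ID@2 stall=0 (-) EX@3 MEM@4 WB@5
I1 sub r4 <- r4,r4: IF@2 ID@3 stall=0 (-) EX@4 MEM@5 WB@6
I2 sub r4 <- r3,r1: IF@3 ID@4 stall=0 (-) EX@5 MEM@6 WB@7
I3 add r2 <- r5,r1: IF@4 ID@5 stall=0 (-) EX@6 MEM@7 WB@8
I4 sub r1 <- r5,r4: IF@5 ID@6 stall=1 (RAW on I2.r4 (WB@7)) EX@8 MEM@9 WB@10
I5 ld r5 <- r4: IF@6 ID@8 stall=0 (-) EX@9 MEM@10 WB@11

Answer: 5 6 7 8 10 11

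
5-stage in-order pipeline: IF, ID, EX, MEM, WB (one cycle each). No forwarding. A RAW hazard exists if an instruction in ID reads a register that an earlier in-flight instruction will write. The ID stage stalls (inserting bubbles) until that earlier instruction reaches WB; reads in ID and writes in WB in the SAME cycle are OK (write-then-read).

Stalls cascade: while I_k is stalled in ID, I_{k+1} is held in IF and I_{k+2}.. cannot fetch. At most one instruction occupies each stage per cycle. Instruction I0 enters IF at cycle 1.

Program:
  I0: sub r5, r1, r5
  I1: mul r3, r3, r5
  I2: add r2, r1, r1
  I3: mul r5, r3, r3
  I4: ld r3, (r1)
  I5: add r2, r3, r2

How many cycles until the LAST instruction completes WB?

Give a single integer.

Answer: 15

Derivation:
I0 sub r5 <- r1,r5: IF@1 ID@2 stall=0 (-) EX@3 MEM@4 WB@5
I1 mul r3 <- r3,r5: IF@2 ID@3 stall=2 (RAW on I0.r5 (WB@5)) EX@6 MEM@7 WB@8
I2 add r2 <- r1,r1: IF@3 ID@6 stall=0 (-) EX@7 MEM@8 WB@9
I3 mul r5 <- r3,r3: IF@6 ID@7 stall=1 (RAW on I1.r3 (WB@8)) EX@9 MEM@10 WB@11
I4 ld r3 <- r1: IF@7 ID@9 stall=0 (-) EX@10 MEM@11 WB@12
I5 add r2 <- r3,r2: IF@9 ID@10 stall=2 (RAW on I4.r3 (WB@12)) EX@13 MEM@14 WB@15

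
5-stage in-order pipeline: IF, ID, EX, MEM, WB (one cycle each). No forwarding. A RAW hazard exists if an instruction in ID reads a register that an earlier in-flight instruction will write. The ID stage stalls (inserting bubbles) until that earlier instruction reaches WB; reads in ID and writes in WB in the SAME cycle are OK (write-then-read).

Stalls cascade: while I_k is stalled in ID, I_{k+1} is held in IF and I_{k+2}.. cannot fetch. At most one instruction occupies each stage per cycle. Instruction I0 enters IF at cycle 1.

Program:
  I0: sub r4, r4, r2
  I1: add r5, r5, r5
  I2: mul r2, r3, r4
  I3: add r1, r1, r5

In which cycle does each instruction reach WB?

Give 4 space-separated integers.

I0 sub r4 <- r4,r2: IF@1 ID@2 stall=0 (-) EX@3 MEM@4 WB@5
I1 add r5 <- r5,r5: IF@2 ID@3 stall=0 (-) EX@4 MEM@5 WB@6
I2 mul r2 <- r3,r4: IF@3 ID@4 stall=1 (RAW on I0.r4 (WB@5)) EX@6 MEM@7 WB@8
I3 add r1 <- r1,r5: IF@4 ID@6 stall=0 (-) EX@7 MEM@8 WB@9

Answer: 5 6 8 9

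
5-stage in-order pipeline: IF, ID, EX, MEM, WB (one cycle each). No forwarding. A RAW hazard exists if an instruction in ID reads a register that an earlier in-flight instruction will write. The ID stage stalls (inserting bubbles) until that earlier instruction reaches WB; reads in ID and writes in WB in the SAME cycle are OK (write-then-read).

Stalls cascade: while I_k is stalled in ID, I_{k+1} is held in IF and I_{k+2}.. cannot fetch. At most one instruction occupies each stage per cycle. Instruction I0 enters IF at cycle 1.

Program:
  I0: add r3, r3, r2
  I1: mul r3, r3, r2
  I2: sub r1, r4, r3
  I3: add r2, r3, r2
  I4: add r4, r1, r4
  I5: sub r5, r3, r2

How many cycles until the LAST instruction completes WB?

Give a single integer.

Answer: 15

Derivation:
I0 add r3 <- r3,r2: IF@1 ID@2 stall=0 (-) EX@3 MEM@4 WB@5
I1 mul r3 <- r3,r2: IF@2 ID@3 stall=2 (RAW on I0.r3 (WB@5)) EX@6 MEM@7 WB@8
I2 sub r1 <- r4,r3: IF@3 ID@6 stall=2 (RAW on I1.r3 (WB@8)) EX@9 MEM@10 WB@11
I3 add r2 <- r3,r2: IF@6 ID@9 stall=0 (-) EX@10 MEM@11 WB@12
I4 add r4 <- r1,r4: IF@9 ID@10 stall=1 (RAW on I2.r1 (WB@11)) EX@12 MEM@13 WB@14
I5 sub r5 <- r3,r2: IF@10 ID@12 stall=0 (-) EX@13 MEM@14 WB@15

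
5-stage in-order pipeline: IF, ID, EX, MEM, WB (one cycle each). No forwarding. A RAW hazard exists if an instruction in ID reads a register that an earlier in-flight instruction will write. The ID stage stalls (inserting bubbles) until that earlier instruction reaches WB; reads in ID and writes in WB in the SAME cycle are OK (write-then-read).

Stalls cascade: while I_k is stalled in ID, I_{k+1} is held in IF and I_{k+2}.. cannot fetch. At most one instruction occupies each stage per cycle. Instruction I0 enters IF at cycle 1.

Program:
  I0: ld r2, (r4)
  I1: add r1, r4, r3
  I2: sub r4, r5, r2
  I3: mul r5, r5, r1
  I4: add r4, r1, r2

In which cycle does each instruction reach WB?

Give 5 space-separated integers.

Answer: 5 6 8 9 10

Derivation:
I0 ld r2 <- r4: IF@1 ID@2 stall=0 (-) EX@3 MEM@4 WB@5
I1 add r1 <- r4,r3: IF@2 ID@3 stall=0 (-) EX@4 MEM@5 WB@6
I2 sub r4 <- r5,r2: IF@3 ID@4 stall=1 (RAW on I0.r2 (WB@5)) EX@6 MEM@7 WB@8
I3 mul r5 <- r5,r1: IF@4 ID@6 stall=0 (-) EX@7 MEM@8 WB@9
I4 add r4 <- r1,r2: IF@6 ID@7 stall=0 (-) EX@8 MEM@9 WB@10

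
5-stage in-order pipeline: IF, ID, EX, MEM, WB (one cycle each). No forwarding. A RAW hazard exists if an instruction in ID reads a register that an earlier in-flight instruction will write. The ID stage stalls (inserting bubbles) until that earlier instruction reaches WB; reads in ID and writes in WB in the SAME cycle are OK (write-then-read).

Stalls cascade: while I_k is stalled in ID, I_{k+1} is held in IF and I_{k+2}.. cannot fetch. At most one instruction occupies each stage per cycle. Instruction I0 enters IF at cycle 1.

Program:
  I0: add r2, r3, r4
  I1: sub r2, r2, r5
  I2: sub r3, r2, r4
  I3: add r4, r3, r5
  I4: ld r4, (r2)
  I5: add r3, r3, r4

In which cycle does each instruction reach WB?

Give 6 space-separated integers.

Answer: 5 8 11 14 15 18

Derivation:
I0 add r2 <- r3,r4: IF@1 ID@2 stall=0 (-) EX@3 MEM@4 WB@5
I1 sub r2 <- r2,r5: IF@2 ID@3 stall=2 (RAW on I0.r2 (WB@5)) EX@6 MEM@7 WB@8
I2 sub r3 <- r2,r4: IF@3 ID@6 stall=2 (RAW on I1.r2 (WB@8)) EX@9 MEM@10 WB@11
I3 add r4 <- r3,r5: IF@6 ID@9 stall=2 (RAW on I2.r3 (WB@11)) EX@12 MEM@13 WB@14
I4 ld r4 <- r2: IF@9 ID@12 stall=0 (-) EX@13 MEM@14 WB@15
I5 add r3 <- r3,r4: IF@12 ID@13 stall=2 (RAW on I4.r4 (WB@15)) EX@16 MEM@17 WB@18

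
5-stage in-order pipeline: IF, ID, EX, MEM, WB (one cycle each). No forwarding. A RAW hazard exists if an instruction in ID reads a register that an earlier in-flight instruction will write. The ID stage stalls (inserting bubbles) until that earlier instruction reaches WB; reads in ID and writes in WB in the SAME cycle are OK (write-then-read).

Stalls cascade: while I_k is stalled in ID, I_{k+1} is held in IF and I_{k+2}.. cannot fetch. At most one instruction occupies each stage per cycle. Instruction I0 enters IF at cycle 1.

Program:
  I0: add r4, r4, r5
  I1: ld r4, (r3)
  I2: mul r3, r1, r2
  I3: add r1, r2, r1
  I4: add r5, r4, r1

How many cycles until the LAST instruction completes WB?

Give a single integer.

Answer: 11

Derivation:
I0 add r4 <- r4,r5: IF@1 ID@2 stall=0 (-) EX@3 MEM@4 WB@5
I1 ld r4 <- r3: IF@2 ID@3 stall=0 (-) EX@4 MEM@5 WB@6
I2 mul r3 <- r1,r2: IF@3 ID@4 stall=0 (-) EX@5 MEM@6 WB@7
I3 add r1 <- r2,r1: IF@4 ID@5 stall=0 (-) EX@6 MEM@7 WB@8
I4 add r5 <- r4,r1: IF@5 ID@6 stall=2 (RAW on I3.r1 (WB@8)) EX@9 MEM@10 WB@11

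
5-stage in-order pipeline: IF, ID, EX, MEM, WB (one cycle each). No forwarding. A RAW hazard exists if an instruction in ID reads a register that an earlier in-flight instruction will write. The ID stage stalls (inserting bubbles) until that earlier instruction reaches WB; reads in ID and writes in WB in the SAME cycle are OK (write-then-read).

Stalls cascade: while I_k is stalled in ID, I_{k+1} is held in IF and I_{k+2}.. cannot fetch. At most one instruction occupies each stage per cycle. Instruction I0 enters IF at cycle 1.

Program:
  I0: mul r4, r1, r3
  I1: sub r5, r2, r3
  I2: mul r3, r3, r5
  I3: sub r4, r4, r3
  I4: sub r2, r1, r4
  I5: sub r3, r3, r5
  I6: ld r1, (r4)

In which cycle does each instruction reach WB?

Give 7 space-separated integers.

Answer: 5 6 9 12 15 16 17

Derivation:
I0 mul r4 <- r1,r3: IF@1 ID@2 stall=0 (-) EX@3 MEM@4 WB@5
I1 sub r5 <- r2,r3: IF@2 ID@3 stall=0 (-) EX@4 MEM@5 WB@6
I2 mul r3 <- r3,r5: IF@3 ID@4 stall=2 (RAW on I1.r5 (WB@6)) EX@7 MEM@8 WB@9
I3 sub r4 <- r4,r3: IF@4 ID@7 stall=2 (RAW on I2.r3 (WB@9)) EX@10 MEM@11 WB@12
I4 sub r2 <- r1,r4: IF@7 ID@10 stall=2 (RAW on I3.r4 (WB@12)) EX@13 MEM@14 WB@15
I5 sub r3 <- r3,r5: IF@10 ID@13 stall=0 (-) EX@14 MEM@15 WB@16
I6 ld r1 <- r4: IF@13 ID@14 stall=0 (-) EX@15 MEM@16 WB@17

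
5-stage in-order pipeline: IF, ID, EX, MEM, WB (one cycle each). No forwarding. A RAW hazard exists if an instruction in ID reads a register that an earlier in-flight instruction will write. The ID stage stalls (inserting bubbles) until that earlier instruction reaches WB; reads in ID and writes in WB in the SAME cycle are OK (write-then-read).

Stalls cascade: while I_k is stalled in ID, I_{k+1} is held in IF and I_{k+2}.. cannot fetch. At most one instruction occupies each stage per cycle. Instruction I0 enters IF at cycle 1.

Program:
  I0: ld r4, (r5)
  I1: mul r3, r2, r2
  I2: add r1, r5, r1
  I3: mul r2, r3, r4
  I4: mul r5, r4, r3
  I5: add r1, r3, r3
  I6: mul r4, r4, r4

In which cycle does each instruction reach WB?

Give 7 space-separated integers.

Answer: 5 6 7 9 10 11 12

Derivation:
I0 ld r4 <- r5: IF@1 ID@2 stall=0 (-) EX@3 MEM@4 WB@5
I1 mul r3 <- r2,r2: IF@2 ID@3 stall=0 (-) EX@4 MEM@5 WB@6
I2 add r1 <- r5,r1: IF@3 ID@4 stall=0 (-) EX@5 MEM@6 WB@7
I3 mul r2 <- r3,r4: IF@4 ID@5 stall=1 (RAW on I1.r3 (WB@6)) EX@7 MEM@8 WB@9
I4 mul r5 <- r4,r3: IF@5 ID@7 stall=0 (-) EX@8 MEM@9 WB@10
I5 add r1 <- r3,r3: IF@7 ID@8 stall=0 (-) EX@9 MEM@10 WB@11
I6 mul r4 <- r4,r4: IF@8 ID@9 stall=0 (-) EX@10 MEM@11 WB@12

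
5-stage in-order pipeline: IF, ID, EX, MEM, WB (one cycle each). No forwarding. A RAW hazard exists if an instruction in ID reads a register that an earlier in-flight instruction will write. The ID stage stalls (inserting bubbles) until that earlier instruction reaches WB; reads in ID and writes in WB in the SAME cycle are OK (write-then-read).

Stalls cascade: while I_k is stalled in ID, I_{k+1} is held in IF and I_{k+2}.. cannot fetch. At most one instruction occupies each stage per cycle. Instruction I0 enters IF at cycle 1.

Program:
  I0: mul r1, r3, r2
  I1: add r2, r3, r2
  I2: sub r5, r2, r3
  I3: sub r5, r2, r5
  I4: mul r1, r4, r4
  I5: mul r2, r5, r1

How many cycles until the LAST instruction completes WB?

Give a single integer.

I0 mul r1 <- r3,r2: IF@1 ID@2 stall=0 (-) EX@3 MEM@4 WB@5
I1 add r2 <- r3,r2: IF@2 ID@3 stall=0 (-) EX@4 MEM@5 WB@6
I2 sub r5 <- r2,r3: IF@3 ID@4 stall=2 (RAW on I1.r2 (WB@6)) EX@7 MEM@8 WB@9
I3 sub r5 <- r2,r5: IF@4 ID@7 stall=2 (RAW on I2.r5 (WB@9)) EX@10 MEM@11 WB@12
I4 mul r1 <- r4,r4: IF@7 ID@10 stall=0 (-) EX@11 MEM@12 WB@13
I5 mul r2 <- r5,r1: IF@10 ID@11 stall=2 (RAW on I4.r1 (WB@13)) EX@14 MEM@15 WB@16

Answer: 16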